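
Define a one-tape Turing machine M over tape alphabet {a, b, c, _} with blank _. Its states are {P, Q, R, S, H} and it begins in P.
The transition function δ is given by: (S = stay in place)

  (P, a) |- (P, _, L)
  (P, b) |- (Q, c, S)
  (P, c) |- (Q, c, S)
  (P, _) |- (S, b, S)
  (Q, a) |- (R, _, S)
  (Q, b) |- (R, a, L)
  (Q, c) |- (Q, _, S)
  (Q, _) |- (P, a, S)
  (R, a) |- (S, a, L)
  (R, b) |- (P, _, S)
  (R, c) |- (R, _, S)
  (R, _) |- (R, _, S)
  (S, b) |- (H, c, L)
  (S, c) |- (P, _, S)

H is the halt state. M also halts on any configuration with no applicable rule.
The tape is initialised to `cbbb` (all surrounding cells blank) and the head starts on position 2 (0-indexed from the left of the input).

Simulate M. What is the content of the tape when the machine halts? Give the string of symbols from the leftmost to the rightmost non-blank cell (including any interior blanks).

state=P head=2 tape=__cb[b]b   (P,b)→(Q,c,S)
state=Q head=2 tape=__cb[c]b   (Q,c)→(Q,_,S)
state=Q head=2 tape=__cb[_]b   (Q,_)→(P,a,S)
state=P head=2 tape=__cb[a]b   (P,a)→(P,_,L)
state=P head=1 tape=__c[b]_b   (P,b)→(Q,c,S)
state=Q head=1 tape=__c[c]_b   (Q,c)→(Q,_,S)
state=Q head=1 tape=__c[_]_b   (Q,_)→(P,a,S)
state=P head=1 tape=__c[a]_b   (P,a)→(P,_,L)
state=P head=0 tape=__[c]__b   (P,c)→(Q,c,S)
state=Q head=0 tape=__[c]__b   (Q,c)→(Q,_,S)
state=Q head=0 tape=__[_]__b   (Q,_)→(P,a,S)
state=P head=0 tape=__[a]__b   (P,a)→(P,_,L)
state=P head=-1 tape=_[_]___b   (P,_)→(S,b,S)
state=S head=-1 tape=_[b]___b   (S,b)→(H,c,L)
state=H head=-2 tape=[_]c___b
The non-blank tape span at halt is c___b.

c___b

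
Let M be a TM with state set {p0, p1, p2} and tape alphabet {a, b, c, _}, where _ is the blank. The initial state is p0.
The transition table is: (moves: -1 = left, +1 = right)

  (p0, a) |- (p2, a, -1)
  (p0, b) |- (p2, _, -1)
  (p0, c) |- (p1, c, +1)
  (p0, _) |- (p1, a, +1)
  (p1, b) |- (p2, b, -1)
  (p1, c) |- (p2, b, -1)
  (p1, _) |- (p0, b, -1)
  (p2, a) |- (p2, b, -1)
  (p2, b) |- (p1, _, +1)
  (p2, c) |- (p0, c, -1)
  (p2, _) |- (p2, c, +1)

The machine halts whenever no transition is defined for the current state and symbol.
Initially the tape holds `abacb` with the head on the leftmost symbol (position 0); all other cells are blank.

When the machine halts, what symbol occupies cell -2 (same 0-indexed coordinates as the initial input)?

state=p0 head=0 tape=___[a]bacb   (p0,a)→(p2,a,-1)
state=p2 head=-1 tape=__[_]abacb   (p2,_)→(p2,c,+1)
state=p2 head=0 tape=__c[a]bacb   (p2,a)→(p2,b,-1)
state=p2 head=-1 tape=__[c]bbacb   (p2,c)→(p0,c,-1)
state=p0 head=-2 tape=_[_]cbbacb   (p0,_)→(p1,a,+1)
state=p1 head=-1 tape=_a[c]bbacb   (p1,c)→(p2,b,-1)
state=p2 head=-2 tape=_[a]bbbacb   (p2,a)→(p2,b,-1)
state=p2 head=-3 tape=[_]bbbbacb   (p2,_)→(p2,c,+1)
state=p2 head=-2 tape=c[b]bbbacb   (p2,b)→(p1,_,+1)
state=p1 head=-1 tape=c_[b]bbacb   (p1,b)→(p2,b,-1)
state=p2 head=-2 tape=c[_]bbbacb   (p2,_)→(p2,c,+1)
state=p2 head=-1 tape=cc[b]bbacb   (p2,b)→(p1,_,+1)
state=p1 head=0 tape=cc_[b]bacb   (p1,b)→(p2,b,-1)
state=p2 head=-1 tape=cc[_]bbacb   (p2,_)→(p2,c,+1)
state=p2 head=0 tape=ccc[b]bacb   (p2,b)→(p1,_,+1)
state=p1 head=1 tape=ccc_[b]acb   (p1,b)→(p2,b,-1)
state=p2 head=0 tape=ccc[_]bacb   (p2,_)→(p2,c,+1)
state=p2 head=1 tape=cccc[b]acb   (p2,b)→(p1,_,+1)
state=p1 head=2 tape=cccc_[a]cb
Cell -2 holds c when M halts.

c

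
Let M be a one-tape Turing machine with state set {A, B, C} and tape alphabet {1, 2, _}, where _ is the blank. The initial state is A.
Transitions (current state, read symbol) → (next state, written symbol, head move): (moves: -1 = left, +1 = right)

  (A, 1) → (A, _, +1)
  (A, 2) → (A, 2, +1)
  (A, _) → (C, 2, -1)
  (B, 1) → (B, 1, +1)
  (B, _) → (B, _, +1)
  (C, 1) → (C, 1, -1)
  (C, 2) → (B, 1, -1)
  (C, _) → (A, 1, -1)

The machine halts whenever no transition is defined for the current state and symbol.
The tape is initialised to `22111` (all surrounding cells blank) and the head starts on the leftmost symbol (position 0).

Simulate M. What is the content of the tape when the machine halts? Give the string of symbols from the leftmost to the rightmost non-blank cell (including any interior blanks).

state=A head=0 tape=[2]2111__   (A,2)→(A,2,+1)
state=A head=1 tape=2[2]111__   (A,2)→(A,2,+1)
state=A head=2 tape=22[1]11__   (A,1)→(A,_,+1)
state=A head=3 tape=22_[1]1__   (A,1)→(A,_,+1)
state=A head=4 tape=22__[1]__   (A,1)→(A,_,+1)
state=A head=5 tape=22___[_]_   (A,_)→(C,2,-1)
state=C head=4 tape=22__[_]2_   (C,_)→(A,1,-1)
state=A head=3 tape=22_[_]12_   (A,_)→(C,2,-1)
state=C head=2 tape=22[_]212_   (C,_)→(A,1,-1)
state=A head=1 tape=2[2]1212_   (A,2)→(A,2,+1)
state=A head=2 tape=22[1]212_   (A,1)→(A,_,+1)
state=A head=3 tape=22_[2]12_   (A,2)→(A,2,+1)
state=A head=4 tape=22_2[1]2_   (A,1)→(A,_,+1)
state=A head=5 tape=22_2_[2]_   (A,2)→(A,2,+1)
state=A head=6 tape=22_2_2[_]   (A,_)→(C,2,-1)
state=C head=5 tape=22_2_[2]2   (C,2)→(B,1,-1)
state=B head=4 tape=22_2[_]12   (B,_)→(B,_,+1)
state=B head=5 tape=22_2_[1]2   (B,1)→(B,1,+1)
state=B head=6 tape=22_2_1[2]
The non-blank tape span at halt is 22_2_12.

22_2_12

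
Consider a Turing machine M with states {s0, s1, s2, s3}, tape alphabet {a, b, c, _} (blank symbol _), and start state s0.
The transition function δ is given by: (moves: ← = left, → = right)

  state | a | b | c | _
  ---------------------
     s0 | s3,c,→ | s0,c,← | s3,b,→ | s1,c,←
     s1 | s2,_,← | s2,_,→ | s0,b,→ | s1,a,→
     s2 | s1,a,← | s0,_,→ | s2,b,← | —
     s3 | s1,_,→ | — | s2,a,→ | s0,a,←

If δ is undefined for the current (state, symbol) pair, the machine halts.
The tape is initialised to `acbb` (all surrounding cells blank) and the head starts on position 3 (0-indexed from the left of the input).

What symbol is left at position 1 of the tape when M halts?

s0 | _acb[b]   read b → write c, move ←, go to s0
s0 | _ac[b]c   read b → write c, move ←, go to s0
s0 | _a[c]cc   read c → write b, move →, go to s3
s3 | _ab[c]c   read c → write a, move →, go to s2
s2 | _aba[c]   read c → write b, move ←, go to s2
s2 | _ab[a]b   read a → write a, move ←, go to s1
s1 | _a[b]ab   read b → write _, move →, go to s2
s2 | _a_[a]b   read a → write a, move ←, go to s1
s1 | _a[_]ab   read _ → write a, move →, go to s1
s1 | _aa[a]b   read a → write _, move ←, go to s2
s2 | _a[a]_b   read a → write a, move ←, go to s1
s1 | _[a]a_b   read a → write _, move ←, go to s2
s2 | [_]_a_b
Cell 1 holds a when M halts.

a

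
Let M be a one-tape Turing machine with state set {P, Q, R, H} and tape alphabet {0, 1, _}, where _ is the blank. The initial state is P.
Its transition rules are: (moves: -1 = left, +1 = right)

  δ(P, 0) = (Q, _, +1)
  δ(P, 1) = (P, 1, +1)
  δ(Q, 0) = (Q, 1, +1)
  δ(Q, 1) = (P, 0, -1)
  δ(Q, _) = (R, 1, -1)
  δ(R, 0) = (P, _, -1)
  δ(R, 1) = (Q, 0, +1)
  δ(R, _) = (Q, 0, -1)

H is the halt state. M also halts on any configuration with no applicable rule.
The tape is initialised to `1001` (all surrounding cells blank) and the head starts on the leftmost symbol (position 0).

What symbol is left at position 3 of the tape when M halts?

P | [1]001_   read 1 → write 1, move +1, go to P
P | 1[0]01_   read 0 → write _, move +1, go to Q
Q | 1_[0]1_   read 0 → write 1, move +1, go to Q
Q | 1_1[1]_   read 1 → write 0, move -1, go to P
P | 1_[1]0_   read 1 → write 1, move +1, go to P
P | 1_1[0]_   read 0 → write _, move +1, go to Q
Q | 1_1_[_]   read _ → write 1, move -1, go to R
R | 1_1[_]1   read _ → write 0, move -1, go to Q
Q | 1_[1]01   read 1 → write 0, move -1, go to P
P | 1[_]001
Cell 3 holds 0 when M halts.

0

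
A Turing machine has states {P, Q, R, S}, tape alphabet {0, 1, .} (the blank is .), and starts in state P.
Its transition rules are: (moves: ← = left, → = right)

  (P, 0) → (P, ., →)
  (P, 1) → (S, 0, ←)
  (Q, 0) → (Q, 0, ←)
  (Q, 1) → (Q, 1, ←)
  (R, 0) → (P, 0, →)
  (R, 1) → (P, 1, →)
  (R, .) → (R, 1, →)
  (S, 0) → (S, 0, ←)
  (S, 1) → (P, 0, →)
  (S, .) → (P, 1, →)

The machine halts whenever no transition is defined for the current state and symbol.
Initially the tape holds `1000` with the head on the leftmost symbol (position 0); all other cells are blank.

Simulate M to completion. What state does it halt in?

P

P | .[1]000.   read 1 → write 0, move ←, go to S
S | [.]0000.   read . → write 1, move →, go to P
P | 1[0]000.   read 0 → write ., move →, go to P
P | 1.[0]00.   read 0 → write ., move →, go to P
P | 1..[0]0.   read 0 → write ., move →, go to P
P | 1...[0].   read 0 → write ., move →, go to P
P | 1....[.]
No transition is defined for (P, .); M halts in state P.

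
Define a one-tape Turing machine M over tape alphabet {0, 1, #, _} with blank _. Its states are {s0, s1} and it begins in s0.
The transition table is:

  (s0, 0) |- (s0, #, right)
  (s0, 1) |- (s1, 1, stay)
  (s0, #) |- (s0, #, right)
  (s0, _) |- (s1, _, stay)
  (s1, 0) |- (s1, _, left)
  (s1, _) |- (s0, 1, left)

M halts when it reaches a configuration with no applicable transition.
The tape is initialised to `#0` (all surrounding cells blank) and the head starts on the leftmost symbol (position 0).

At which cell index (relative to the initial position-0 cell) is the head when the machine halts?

2

state=s0 head=0 tape=[#]0_   (s0,#)→(s0,#,right)
state=s0 head=1 tape=#[0]_   (s0,0)→(s0,#,right)
state=s0 head=2 tape=##[_]   (s0,_)→(s1,_,stay)
state=s1 head=2 tape=##[_]   (s1,_)→(s0,1,left)
state=s0 head=1 tape=#[#]1   (s0,#)→(s0,#,right)
state=s0 head=2 tape=##[1]   (s0,1)→(s1,1,stay)
state=s1 head=2 tape=##[1]
At halt the head is at cell 2.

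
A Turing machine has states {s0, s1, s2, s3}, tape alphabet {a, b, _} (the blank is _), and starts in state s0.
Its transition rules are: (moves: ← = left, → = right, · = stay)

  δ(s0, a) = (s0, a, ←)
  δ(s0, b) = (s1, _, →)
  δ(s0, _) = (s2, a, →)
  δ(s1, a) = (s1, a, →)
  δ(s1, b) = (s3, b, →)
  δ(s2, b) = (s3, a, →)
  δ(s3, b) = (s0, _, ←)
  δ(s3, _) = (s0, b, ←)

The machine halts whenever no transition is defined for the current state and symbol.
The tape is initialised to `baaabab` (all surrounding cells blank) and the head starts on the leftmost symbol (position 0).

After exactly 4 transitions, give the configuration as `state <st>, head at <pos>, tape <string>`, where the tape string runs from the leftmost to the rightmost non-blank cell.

s0 | [b]aaabab   read b → write _, move →, go to s1
s1 | _[a]aabab   read a → write a, move →, go to s1
s1 | _a[a]abab   read a → write a, move →, go to s1
s1 | _aa[a]bab   read a → write a, move →, go to s1
s1 | _aaa[b]ab
After 4 steps: state s1, head at 4, tape aaabab.

state s1, head at 4, tape aaabab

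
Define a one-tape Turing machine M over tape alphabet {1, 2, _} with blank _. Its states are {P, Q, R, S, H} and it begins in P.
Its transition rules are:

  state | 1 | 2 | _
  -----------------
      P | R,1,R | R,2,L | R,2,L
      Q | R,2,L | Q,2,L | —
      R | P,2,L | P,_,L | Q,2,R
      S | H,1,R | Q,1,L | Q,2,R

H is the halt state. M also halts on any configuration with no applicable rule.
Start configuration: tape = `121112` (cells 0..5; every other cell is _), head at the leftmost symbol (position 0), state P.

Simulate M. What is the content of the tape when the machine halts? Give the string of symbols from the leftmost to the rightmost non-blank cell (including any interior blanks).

2222112

P | __[1]21112   read 1 → write 1, move R, go to R
R | __1[2]1112   read 2 → write _, move L, go to P
P | __[1]_1112   read 1 → write 1, move R, go to R
R | __1[_]1112   read _ → write 2, move R, go to Q
Q | __12[1]112   read 1 → write 2, move L, go to R
R | __1[2]2112   read 2 → write _, move L, go to P
P | __[1]_2112   read 1 → write 1, move R, go to R
R | __1[_]2112   read _ → write 2, move R, go to Q
Q | __12[2]112   read 2 → write 2, move L, go to Q
Q | __1[2]2112   read 2 → write 2, move L, go to Q
Q | __[1]22112   read 1 → write 2, move L, go to R
R | _[_]222112   read _ → write 2, move R, go to Q
Q | _2[2]22112   read 2 → write 2, move L, go to Q
Q | _[2]222112   read 2 → write 2, move L, go to Q
Q | [_]2222112
The non-blank tape span at halt is 2222112.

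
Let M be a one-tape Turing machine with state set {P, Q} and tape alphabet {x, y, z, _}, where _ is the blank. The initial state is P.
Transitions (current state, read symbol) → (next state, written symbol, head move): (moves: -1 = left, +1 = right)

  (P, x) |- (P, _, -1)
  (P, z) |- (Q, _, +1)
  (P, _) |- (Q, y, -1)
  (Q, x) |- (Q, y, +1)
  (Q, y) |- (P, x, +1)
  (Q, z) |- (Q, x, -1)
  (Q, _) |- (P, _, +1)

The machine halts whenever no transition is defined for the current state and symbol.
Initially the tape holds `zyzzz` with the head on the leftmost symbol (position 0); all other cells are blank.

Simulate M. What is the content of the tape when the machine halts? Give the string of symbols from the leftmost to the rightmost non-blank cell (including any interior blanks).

yyx__y

P | [z]yzzz__   read z → write _, move +1, go to Q
Q | _[y]zzz__   read y → write x, move +1, go to P
P | _x[z]zz__   read z → write _, move +1, go to Q
Q | _x_[z]z__   read z → write x, move -1, go to Q
Q | _x[_]xz__   read _ → write _, move +1, go to P
P | _x_[x]z__   read x → write _, move -1, go to P
P | _x[_]_z__   read _ → write y, move -1, go to Q
Q | _[x]y_z__   read x → write y, move +1, go to Q
Q | _y[y]_z__   read y → write x, move +1, go to P
P | _yx[_]z__   read _ → write y, move -1, go to Q
Q | _y[x]yz__   read x → write y, move +1, go to Q
Q | _yy[y]z__   read y → write x, move +1, go to P
P | _yyx[z]__   read z → write _, move +1, go to Q
Q | _yyx_[_]_   read _ → write _, move +1, go to P
P | _yyx__[_]   read _ → write y, move -1, go to Q
Q | _yyx_[_]y   read _ → write _, move +1, go to P
P | _yyx__[y]
The non-blank tape span at halt is yyx__y.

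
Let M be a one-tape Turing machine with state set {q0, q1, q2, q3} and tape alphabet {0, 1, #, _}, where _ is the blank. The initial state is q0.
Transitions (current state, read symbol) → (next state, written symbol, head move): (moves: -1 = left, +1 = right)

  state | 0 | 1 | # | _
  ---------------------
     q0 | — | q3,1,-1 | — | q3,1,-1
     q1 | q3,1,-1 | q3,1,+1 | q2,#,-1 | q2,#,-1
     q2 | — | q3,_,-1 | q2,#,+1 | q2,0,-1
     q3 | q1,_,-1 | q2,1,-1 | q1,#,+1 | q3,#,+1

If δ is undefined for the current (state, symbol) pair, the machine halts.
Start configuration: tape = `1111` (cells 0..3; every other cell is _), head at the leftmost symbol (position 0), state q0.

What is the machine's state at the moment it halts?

q0 | _[1]111_   read 1 → write 1, move -1, go to q3
q3 | [_]1111_   read _ → write #, move +1, go to q3
q3 | #[1]111_   read 1 → write 1, move -1, go to q2
q2 | [#]1111_   read # → write #, move +1, go to q2
q2 | #[1]111_   read 1 → write _, move -1, go to q3
q3 | [#]_111_   read # → write #, move +1, go to q1
q1 | #[_]111_   read _ → write #, move -1, go to q2
q2 | [#]#111_   read # → write #, move +1, go to q2
q2 | #[#]111_   read # → write #, move +1, go to q2
q2 | ##[1]11_   read 1 → write _, move -1, go to q3
q3 | #[#]_11_   read # → write #, move +1, go to q1
q1 | ##[_]11_   read _ → write #, move -1, go to q2
q2 | #[#]#11_   read # → write #, move +1, go to q2
q2 | ##[#]11_   read # → write #, move +1, go to q2
q2 | ###[1]1_   read 1 → write _, move -1, go to q3
q3 | ##[#]_1_   read # → write #, move +1, go to q1
q1 | ###[_]1_   read _ → write #, move -1, go to q2
q2 | ##[#]#1_   read # → write #, move +1, go to q2
q2 | ###[#]1_   read # → write #, move +1, go to q2
q2 | ####[1]_   read 1 → write _, move -1, go to q3
q3 | ###[#]__   read # → write #, move +1, go to q1
q1 | ####[_]_   read _ → write #, move -1, go to q2
q2 | ###[#]#_   read # → write #, move +1, go to q2
q2 | ####[#]_   read # → write #, move +1, go to q2
q2 | #####[_]   read _ → write 0, move -1, go to q2
q2 | ####[#]0   read # → write #, move +1, go to q2
q2 | #####[0]
No transition is defined for (q2, 0); M halts in state q2.

q2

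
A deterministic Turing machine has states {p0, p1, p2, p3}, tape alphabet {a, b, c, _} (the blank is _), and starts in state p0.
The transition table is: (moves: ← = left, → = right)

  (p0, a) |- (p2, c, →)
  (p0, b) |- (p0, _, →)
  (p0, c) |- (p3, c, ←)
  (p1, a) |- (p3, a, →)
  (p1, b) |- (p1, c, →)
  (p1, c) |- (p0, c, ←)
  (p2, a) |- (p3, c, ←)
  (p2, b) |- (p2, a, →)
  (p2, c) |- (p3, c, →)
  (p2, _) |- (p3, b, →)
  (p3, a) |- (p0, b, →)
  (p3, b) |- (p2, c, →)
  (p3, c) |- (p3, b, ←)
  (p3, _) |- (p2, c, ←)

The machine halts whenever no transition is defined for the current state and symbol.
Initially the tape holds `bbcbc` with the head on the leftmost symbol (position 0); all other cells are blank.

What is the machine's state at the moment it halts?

state=p0 head=0 tape=[b]bcbc__   (p0,b)→(p0,_,→)
state=p0 head=1 tape=_[b]cbc__   (p0,b)→(p0,_,→)
state=p0 head=2 tape=__[c]bc__   (p0,c)→(p3,c,←)
state=p3 head=1 tape=_[_]cbc__   (p3,_)→(p2,c,←)
state=p2 head=0 tape=[_]ccbc__   (p2,_)→(p3,b,→)
state=p3 head=1 tape=b[c]cbc__   (p3,c)→(p3,b,←)
state=p3 head=0 tape=[b]bcbc__   (p3,b)→(p2,c,→)
state=p2 head=1 tape=c[b]cbc__   (p2,b)→(p2,a,→)
state=p2 head=2 tape=ca[c]bc__   (p2,c)→(p3,c,→)
state=p3 head=3 tape=cac[b]c__   (p3,b)→(p2,c,→)
state=p2 head=4 tape=cacc[c]__   (p2,c)→(p3,c,→)
state=p3 head=5 tape=caccc[_]_   (p3,_)→(p2,c,←)
state=p2 head=4 tape=cacc[c]c_   (p2,c)→(p3,c,→)
state=p3 head=5 tape=caccc[c]_   (p3,c)→(p3,b,←)
state=p3 head=4 tape=cacc[c]b_   (p3,c)→(p3,b,←)
state=p3 head=3 tape=cac[c]bb_   (p3,c)→(p3,b,←)
state=p3 head=2 tape=ca[c]bbb_   (p3,c)→(p3,b,←)
state=p3 head=1 tape=c[a]bbbb_   (p3,a)→(p0,b,→)
state=p0 head=2 tape=cb[b]bbb_   (p0,b)→(p0,_,→)
state=p0 head=3 tape=cb_[b]bb_   (p0,b)→(p0,_,→)
state=p0 head=4 tape=cb__[b]b_   (p0,b)→(p0,_,→)
state=p0 head=5 tape=cb___[b]_   (p0,b)→(p0,_,→)
state=p0 head=6 tape=cb____[_]
No transition is defined for (p0, _); M halts in state p0.

p0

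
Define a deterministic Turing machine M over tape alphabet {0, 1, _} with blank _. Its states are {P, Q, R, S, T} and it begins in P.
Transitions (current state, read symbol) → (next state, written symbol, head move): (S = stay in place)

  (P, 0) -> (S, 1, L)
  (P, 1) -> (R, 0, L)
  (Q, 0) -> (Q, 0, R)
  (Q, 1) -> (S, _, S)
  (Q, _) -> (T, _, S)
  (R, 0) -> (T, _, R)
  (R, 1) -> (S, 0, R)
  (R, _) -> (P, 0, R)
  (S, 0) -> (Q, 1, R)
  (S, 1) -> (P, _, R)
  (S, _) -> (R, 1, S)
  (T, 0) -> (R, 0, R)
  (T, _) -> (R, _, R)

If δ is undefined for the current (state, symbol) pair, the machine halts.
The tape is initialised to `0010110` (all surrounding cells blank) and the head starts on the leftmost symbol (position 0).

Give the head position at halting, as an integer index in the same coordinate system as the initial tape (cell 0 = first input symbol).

7

P | _[0]010110_   read 0 → write 1, move L, go to S
S | [_]1010110_   read _ → write 1, move S, go to R
R | [1]1010110_   read 1 → write 0, move R, go to S
S | 0[1]010110_   read 1 → write _, move R, go to P
P | 0_[0]10110_   read 0 → write 1, move L, go to S
S | 0[_]110110_   read _ → write 1, move S, go to R
R | 0[1]110110_   read 1 → write 0, move R, go to S
S | 00[1]10110_   read 1 → write _, move R, go to P
P | 00_[1]0110_   read 1 → write 0, move L, go to R
R | 00[_]00110_   read _ → write 0, move R, go to P
P | 000[0]0110_   read 0 → write 1, move L, go to S
S | 00[0]10110_   read 0 → write 1, move R, go to Q
Q | 001[1]0110_   read 1 → write _, move S, go to S
S | 001[_]0110_   read _ → write 1, move S, go to R
R | 001[1]0110_   read 1 → write 0, move R, go to S
S | 0010[0]110_   read 0 → write 1, move R, go to Q
Q | 00101[1]10_   read 1 → write _, move S, go to S
S | 00101[_]10_   read _ → write 1, move S, go to R
R | 00101[1]10_   read 1 → write 0, move R, go to S
S | 001010[1]0_   read 1 → write _, move R, go to P
P | 001010_[0]_   read 0 → write 1, move L, go to S
S | 001010[_]1_   read _ → write 1, move S, go to R
R | 001010[1]1_   read 1 → write 0, move R, go to S
S | 0010100[1]_   read 1 → write _, move R, go to P
P | 0010100_[_]
At halt the head is at cell 7.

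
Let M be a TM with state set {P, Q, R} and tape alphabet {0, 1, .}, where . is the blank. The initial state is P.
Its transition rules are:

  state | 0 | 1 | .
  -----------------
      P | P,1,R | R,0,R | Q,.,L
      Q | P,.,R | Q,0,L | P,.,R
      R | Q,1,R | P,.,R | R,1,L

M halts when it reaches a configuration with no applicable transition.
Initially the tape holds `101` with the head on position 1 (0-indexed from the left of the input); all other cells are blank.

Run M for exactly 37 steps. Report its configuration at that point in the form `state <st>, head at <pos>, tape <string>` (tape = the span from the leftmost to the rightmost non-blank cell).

P | .1[0]1..   read 0 → write 1, move R, go to P
P | .11[1]..   read 1 → write 0, move R, go to R
R | .110[.].   read . → write 1, move L, go to R
R | .11[0]1.   read 0 → write 1, move R, go to Q
Q | .111[1].   read 1 → write 0, move L, go to Q
Q | .11[1]0.   read 1 → write 0, move L, go to Q
Q | .1[1]00.   read 1 → write 0, move L, go to Q
Q | .[1]000.   read 1 → write 0, move L, go to Q
Q | [.]0000.   read . → write ., move R, go to P
P | .[0]000.   read 0 → write 1, move R, go to P
P | .1[0]00.   read 0 → write 1, move R, go to P
P | .11[0]0.   read 0 → write 1, move R, go to P
P | .111[0].   read 0 → write 1, move R, go to P
P | .1111[.]   read . → write ., move L, go to Q
Q | .111[1].   read 1 → write 0, move L, go to Q
Q | .11[1]0.   read 1 → write 0, move L, go to Q
Q | .1[1]00.   read 1 → write 0, move L, go to Q
Q | .[1]000.   read 1 → write 0, move L, go to Q
Q | [.]0000.   read . → write ., move R, go to P
P | .[0]000.   read 0 → write 1, move R, go to P
P | .1[0]00.   read 0 → write 1, move R, go to P
P | .11[0]0.   read 0 → write 1, move R, go to P
P | .111[0].   read 0 → write 1, move R, go to P
P | .1111[.]   read . → write ., move L, go to Q
Q | .111[1].   read 1 → write 0, move L, go to Q
Q | .11[1]0.   read 1 → write 0, move L, go to Q
Q | .1[1]00.   read 1 → write 0, move L, go to Q
Q | .[1]000.   read 1 → write 0, move L, go to Q
Q | [.]0000.   read . → write ., move R, go to P
P | .[0]000.   read 0 → write 1, move R, go to P
P | .1[0]00.   read 0 → write 1, move R, go to P
P | .11[0]0.   read 0 → write 1, move R, go to P
P | .111[0].   read 0 → write 1, move R, go to P
P | .1111[.]   read . → write ., move L, go to Q
Q | .111[1].   read 1 → write 0, move L, go to Q
Q | .11[1]0.   read 1 → write 0, move L, go to Q
Q | .1[1]00.   read 1 → write 0, move L, go to Q
Q | .[1]000.
After 37 steps: state Q, head at 0, tape 1000.

state Q, head at 0, tape 1000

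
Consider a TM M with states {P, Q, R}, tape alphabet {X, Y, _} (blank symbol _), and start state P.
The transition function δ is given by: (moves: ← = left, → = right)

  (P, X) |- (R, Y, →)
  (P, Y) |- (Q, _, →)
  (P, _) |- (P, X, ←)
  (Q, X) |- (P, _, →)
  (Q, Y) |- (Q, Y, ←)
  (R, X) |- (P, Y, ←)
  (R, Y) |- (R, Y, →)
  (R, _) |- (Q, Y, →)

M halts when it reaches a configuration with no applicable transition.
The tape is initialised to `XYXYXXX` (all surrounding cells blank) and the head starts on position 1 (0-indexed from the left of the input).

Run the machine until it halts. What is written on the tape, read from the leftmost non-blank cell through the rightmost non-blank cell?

X_____Y

P | X[Y]XYXXX   read Y → write _, move →, go to Q
Q | X_[X]YXXX   read X → write _, move →, go to P
P | X__[Y]XXX   read Y → write _, move →, go to Q
Q | X___[X]XX   read X → write _, move →, go to P
P | X____[X]X   read X → write Y, move →, go to R
R | X____Y[X]   read X → write Y, move ←, go to P
P | X____[Y]Y   read Y → write _, move →, go to Q
Q | X_____[Y]   read Y → write Y, move ←, go to Q
Q | X____[_]Y
The non-blank tape span at halt is X_____Y.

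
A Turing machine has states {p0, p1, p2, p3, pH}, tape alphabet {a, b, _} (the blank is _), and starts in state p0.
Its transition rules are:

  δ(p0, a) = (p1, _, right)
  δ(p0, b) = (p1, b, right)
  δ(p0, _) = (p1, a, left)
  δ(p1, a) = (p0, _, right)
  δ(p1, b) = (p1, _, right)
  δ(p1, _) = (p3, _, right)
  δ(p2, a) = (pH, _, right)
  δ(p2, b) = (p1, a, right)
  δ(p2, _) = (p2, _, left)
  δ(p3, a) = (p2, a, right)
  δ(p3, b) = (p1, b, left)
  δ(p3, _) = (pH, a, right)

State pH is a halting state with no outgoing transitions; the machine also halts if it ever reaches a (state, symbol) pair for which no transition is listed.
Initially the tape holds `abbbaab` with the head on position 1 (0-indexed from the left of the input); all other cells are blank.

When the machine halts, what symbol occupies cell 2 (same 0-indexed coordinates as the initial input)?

_

p0 | a[b]bbaab___   read b → write b, move right, go to p1
p1 | ab[b]baab___   read b → write _, move right, go to p1
p1 | ab_[b]aab___   read b → write _, move right, go to p1
p1 | ab__[a]ab___   read a → write _, move right, go to p0
p0 | ab___[a]b___   read a → write _, move right, go to p1
p1 | ab____[b]___   read b → write _, move right, go to p1
p1 | ab_____[_]__   read _ → write _, move right, go to p3
p3 | ab______[_]_   read _ → write a, move right, go to pH
pH | ab______a[_]
Cell 2 holds _ when M halts.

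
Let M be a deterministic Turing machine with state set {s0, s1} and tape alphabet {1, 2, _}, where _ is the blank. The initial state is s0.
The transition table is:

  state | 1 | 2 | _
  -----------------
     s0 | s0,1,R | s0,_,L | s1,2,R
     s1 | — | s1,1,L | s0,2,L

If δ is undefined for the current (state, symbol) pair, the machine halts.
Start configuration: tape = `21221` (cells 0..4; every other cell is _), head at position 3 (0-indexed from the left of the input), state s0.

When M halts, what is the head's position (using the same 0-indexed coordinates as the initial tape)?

state=s0 head=3 tape=212[2]1   (s0,2)→(s0,_,L)
state=s0 head=2 tape=21[2]_1   (s0,2)→(s0,_,L)
state=s0 head=1 tape=2[1]__1   (s0,1)→(s0,1,R)
state=s0 head=2 tape=21[_]_1   (s0,_)→(s1,2,R)
state=s1 head=3 tape=212[_]1   (s1,_)→(s0,2,L)
state=s0 head=2 tape=21[2]21   (s0,2)→(s0,_,L)
state=s0 head=1 tape=2[1]_21   (s0,1)→(s0,1,R)
state=s0 head=2 tape=21[_]21   (s0,_)→(s1,2,R)
state=s1 head=3 tape=212[2]1   (s1,2)→(s1,1,L)
state=s1 head=2 tape=21[2]11   (s1,2)→(s1,1,L)
state=s1 head=1 tape=2[1]111
At halt the head is at cell 1.

1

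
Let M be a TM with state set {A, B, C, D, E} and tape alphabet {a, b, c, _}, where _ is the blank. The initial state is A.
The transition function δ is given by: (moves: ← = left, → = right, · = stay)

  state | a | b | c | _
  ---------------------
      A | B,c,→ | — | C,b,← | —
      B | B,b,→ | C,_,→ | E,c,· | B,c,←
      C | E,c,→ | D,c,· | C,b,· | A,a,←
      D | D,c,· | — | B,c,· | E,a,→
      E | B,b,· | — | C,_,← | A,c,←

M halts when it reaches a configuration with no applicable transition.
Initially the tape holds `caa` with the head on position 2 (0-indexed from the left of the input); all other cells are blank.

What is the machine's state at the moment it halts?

A | __ca[a]_   read a → write c, move →, go to B
B | __cac[_]   read _ → write c, move ←, go to B
B | __ca[c]c   read c → write c, move ·, go to E
E | __ca[c]c   read c → write _, move ←, go to C
C | __c[a]_c   read a → write c, move →, go to E
E | __cc[_]c   read _ → write c, move ←, go to A
A | __c[c]cc   read c → write b, move ←, go to C
C | __[c]bcc   read c → write b, move ·, go to C
C | __[b]bcc   read b → write c, move ·, go to D
D | __[c]bcc   read c → write c, move ·, go to B
B | __[c]bcc   read c → write c, move ·, go to E
E | __[c]bcc   read c → write _, move ←, go to C
C | _[_]_bcc   read _ → write a, move ←, go to A
A | [_]a_bcc
No transition is defined for (A, _); M halts in state A.

A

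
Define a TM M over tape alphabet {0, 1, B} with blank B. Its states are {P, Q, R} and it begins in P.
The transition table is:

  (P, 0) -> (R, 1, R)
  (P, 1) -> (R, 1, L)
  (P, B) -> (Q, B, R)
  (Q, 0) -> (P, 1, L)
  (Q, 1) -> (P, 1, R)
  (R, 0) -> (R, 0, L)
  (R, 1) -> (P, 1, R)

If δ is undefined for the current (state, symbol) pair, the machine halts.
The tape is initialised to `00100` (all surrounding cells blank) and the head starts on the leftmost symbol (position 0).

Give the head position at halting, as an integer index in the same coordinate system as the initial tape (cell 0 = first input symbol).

5

P | [0]0100B   read 0 → write 1, move R, go to R
R | 1[0]100B   read 0 → write 0, move L, go to R
R | [1]0100B   read 1 → write 1, move R, go to P
P | 1[0]100B   read 0 → write 1, move R, go to R
R | 11[1]00B   read 1 → write 1, move R, go to P
P | 111[0]0B   read 0 → write 1, move R, go to R
R | 1111[0]B   read 0 → write 0, move L, go to R
R | 111[1]0B   read 1 → write 1, move R, go to P
P | 1111[0]B   read 0 → write 1, move R, go to R
R | 11111[B]
At halt the head is at cell 5.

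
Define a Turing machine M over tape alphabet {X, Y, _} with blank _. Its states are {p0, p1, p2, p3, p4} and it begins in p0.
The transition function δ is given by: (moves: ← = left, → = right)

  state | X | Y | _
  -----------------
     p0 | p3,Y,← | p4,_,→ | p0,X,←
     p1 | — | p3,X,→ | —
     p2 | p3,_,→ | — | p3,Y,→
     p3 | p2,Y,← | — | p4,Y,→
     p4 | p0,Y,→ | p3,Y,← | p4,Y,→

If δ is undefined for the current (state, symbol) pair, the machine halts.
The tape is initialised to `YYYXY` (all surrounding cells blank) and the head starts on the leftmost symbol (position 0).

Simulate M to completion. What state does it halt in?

state=p0 head=0 tape=[Y]YYXY   (p0,Y)→(p4,_,→)
state=p4 head=1 tape=_[Y]YXY   (p4,Y)→(p3,Y,←)
state=p3 head=0 tape=[_]YYXY   (p3,_)→(p4,Y,→)
state=p4 head=1 tape=Y[Y]YXY   (p4,Y)→(p3,Y,←)
state=p3 head=0 tape=[Y]YYXY
No transition is defined for (p3, Y); M halts in state p3.

p3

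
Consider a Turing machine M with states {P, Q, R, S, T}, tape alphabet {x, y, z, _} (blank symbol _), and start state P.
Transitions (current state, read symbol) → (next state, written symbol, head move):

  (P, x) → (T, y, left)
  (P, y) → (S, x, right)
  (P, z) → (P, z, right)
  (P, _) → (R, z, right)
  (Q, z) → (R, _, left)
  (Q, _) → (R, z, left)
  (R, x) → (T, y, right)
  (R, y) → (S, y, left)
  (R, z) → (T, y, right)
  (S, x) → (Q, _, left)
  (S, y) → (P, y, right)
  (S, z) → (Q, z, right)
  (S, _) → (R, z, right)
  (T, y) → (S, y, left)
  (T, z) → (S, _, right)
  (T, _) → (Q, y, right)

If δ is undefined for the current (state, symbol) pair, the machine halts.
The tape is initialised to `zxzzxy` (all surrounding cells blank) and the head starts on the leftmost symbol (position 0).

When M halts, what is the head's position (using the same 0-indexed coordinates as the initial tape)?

7

state=P head=0 tape=[z]xzzxy__   (P,z)→(P,z,right)
state=P head=1 tape=z[x]zzxy__   (P,x)→(T,y,left)
state=T head=0 tape=[z]yzzxy__   (T,z)→(S,_,right)
state=S head=1 tape=_[y]zzxy__   (S,y)→(P,y,right)
state=P head=2 tape=_y[z]zxy__   (P,z)→(P,z,right)
state=P head=3 tape=_yz[z]xy__   (P,z)→(P,z,right)
state=P head=4 tape=_yzz[x]y__   (P,x)→(T,y,left)
state=T head=3 tape=_yz[z]yy__   (T,z)→(S,_,right)
state=S head=4 tape=_yz_[y]y__   (S,y)→(P,y,right)
state=P head=5 tape=_yz_y[y]__   (P,y)→(S,x,right)
state=S head=6 tape=_yz_yx[_]_   (S,_)→(R,z,right)
state=R head=7 tape=_yz_yxz[_]
At halt the head is at cell 7.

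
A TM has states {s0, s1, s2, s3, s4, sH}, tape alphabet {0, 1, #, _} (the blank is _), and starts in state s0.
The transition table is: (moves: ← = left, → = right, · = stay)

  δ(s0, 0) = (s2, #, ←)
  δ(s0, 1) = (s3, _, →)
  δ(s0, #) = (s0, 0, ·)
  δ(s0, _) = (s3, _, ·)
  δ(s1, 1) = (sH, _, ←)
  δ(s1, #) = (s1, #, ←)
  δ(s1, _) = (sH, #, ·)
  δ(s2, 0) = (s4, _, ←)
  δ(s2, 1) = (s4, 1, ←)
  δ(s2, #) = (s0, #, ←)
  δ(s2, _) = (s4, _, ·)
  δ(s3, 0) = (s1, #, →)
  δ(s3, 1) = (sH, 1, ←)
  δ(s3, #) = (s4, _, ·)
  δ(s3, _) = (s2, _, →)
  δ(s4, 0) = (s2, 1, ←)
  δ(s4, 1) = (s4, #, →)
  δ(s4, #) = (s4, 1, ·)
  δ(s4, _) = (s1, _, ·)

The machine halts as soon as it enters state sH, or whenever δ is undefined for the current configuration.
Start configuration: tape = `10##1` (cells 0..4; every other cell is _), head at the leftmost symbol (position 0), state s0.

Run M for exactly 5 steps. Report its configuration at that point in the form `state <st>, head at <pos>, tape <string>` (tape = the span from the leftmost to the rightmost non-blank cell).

state=s0 head=0 tape=[1]0##1   (s0,1)→(s3,_,→)
state=s3 head=1 tape=_[0]##1   (s3,0)→(s1,#,→)
state=s1 head=2 tape=_#[#]#1   (s1,#)→(s1,#,←)
state=s1 head=1 tape=_[#]##1   (s1,#)→(s1,#,←)
state=s1 head=0 tape=[_]###1   (s1,_)→(sH,#,·)
state=sH head=0 tape=[#]###1
After 5 steps: state sH, head at 0, tape ####1.

state sH, head at 0, tape ####1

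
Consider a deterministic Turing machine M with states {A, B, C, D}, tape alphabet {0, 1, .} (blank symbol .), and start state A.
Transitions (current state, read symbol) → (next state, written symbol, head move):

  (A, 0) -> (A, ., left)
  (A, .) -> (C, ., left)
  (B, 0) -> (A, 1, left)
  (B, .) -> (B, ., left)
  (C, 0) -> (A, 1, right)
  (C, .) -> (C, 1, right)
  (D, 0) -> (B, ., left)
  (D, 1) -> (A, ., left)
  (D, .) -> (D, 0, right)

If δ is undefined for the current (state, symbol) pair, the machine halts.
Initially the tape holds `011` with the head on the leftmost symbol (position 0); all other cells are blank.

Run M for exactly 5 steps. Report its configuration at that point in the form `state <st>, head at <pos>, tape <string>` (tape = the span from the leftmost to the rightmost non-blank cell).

A | ..[0]11   read 0 → write ., move left, go to A
A | .[.].11   read . → write ., move left, go to C
C | [.]..11   read . → write 1, move right, go to C
C | 1[.].11   read . → write 1, move right, go to C
C | 11[.]11   read . → write 1, move right, go to C
C | 111[1]1
After 5 steps: state C, head at 1, tape 11111.

state C, head at 1, tape 11111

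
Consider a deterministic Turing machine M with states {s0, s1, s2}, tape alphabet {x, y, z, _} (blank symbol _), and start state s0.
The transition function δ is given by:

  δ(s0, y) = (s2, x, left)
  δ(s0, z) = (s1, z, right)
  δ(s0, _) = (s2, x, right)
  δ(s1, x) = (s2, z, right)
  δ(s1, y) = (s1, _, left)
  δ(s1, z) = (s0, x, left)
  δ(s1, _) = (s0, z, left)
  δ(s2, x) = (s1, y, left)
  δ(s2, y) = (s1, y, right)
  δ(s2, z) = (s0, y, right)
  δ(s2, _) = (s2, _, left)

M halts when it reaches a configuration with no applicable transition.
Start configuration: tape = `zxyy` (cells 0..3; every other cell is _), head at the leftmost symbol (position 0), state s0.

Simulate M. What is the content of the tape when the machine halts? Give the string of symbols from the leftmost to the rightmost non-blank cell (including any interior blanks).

yxzy

s0 | _[z]xyy   read z → write z, move right, go to s1
s1 | _z[x]yy   read x → write z, move right, go to s2
s2 | _zz[y]y   read y → write y, move right, go to s1
s1 | _zzy[y]   read y → write _, move left, go to s1
s1 | _zz[y]_   read y → write _, move left, go to s1
s1 | _z[z]__   read z → write x, move left, go to s0
s0 | _[z]x__   read z → write z, move right, go to s1
s1 | _z[x]__   read x → write z, move right, go to s2
s2 | _zz[_]_   read _ → write _, move left, go to s2
s2 | _z[z]__   read z → write y, move right, go to s0
s0 | _zy[_]_   read _ → write x, move right, go to s2
s2 | _zyx[_]   read _ → write _, move left, go to s2
s2 | _zy[x]_   read x → write y, move left, go to s1
s1 | _z[y]y_   read y → write _, move left, go to s1
s1 | _[z]_y_   read z → write x, move left, go to s0
s0 | [_]x_y_   read _ → write x, move right, go to s2
s2 | x[x]_y_   read x → write y, move left, go to s1
s1 | [x]y_y_   read x → write z, move right, go to s2
s2 | z[y]_y_   read y → write y, move right, go to s1
s1 | zy[_]y_   read _ → write z, move left, go to s0
s0 | z[y]zy_   read y → write x, move left, go to s2
s2 | [z]xzy_   read z → write y, move right, go to s0
s0 | y[x]zy_
The non-blank tape span at halt is yxzy.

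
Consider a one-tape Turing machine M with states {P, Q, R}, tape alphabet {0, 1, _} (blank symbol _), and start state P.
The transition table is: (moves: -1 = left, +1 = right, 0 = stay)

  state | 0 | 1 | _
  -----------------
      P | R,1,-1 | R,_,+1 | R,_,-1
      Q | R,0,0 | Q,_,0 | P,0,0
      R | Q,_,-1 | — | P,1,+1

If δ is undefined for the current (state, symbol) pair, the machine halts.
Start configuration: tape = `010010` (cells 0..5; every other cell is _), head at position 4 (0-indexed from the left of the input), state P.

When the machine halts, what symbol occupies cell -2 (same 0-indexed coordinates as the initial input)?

P | __0100[1]0   read 1 → write _, move +1, go to R
R | __0100_[0]   read 0 → write _, move -1, go to Q
Q | __0100[_]_   read _ → write 0, move 0, go to P
P | __0100[0]_   read 0 → write 1, move -1, go to R
R | __010[0]1_   read 0 → write _, move -1, go to Q
Q | __01[0]_1_   read 0 → write 0, move 0, go to R
R | __01[0]_1_   read 0 → write _, move -1, go to Q
Q | __0[1]__1_   read 1 → write _, move 0, go to Q
Q | __0[_]__1_   read _ → write 0, move 0, go to P
P | __0[0]__1_   read 0 → write 1, move -1, go to R
R | __[0]1__1_   read 0 → write _, move -1, go to Q
Q | _[_]_1__1_   read _ → write 0, move 0, go to P
P | _[0]_1__1_   read 0 → write 1, move -1, go to R
R | [_]1_1__1_   read _ → write 1, move +1, go to P
P | 1[1]_1__1_   read 1 → write _, move +1, go to R
R | 1_[_]1__1_   read _ → write 1, move +1, go to P
P | 1_1[1]__1_   read 1 → write _, move +1, go to R
R | 1_1_[_]_1_   read _ → write 1, move +1, go to P
P | 1_1_1[_]1_   read _ → write _, move -1, go to R
R | 1_1_[1]_1_
Cell -2 holds 1 when M halts.

1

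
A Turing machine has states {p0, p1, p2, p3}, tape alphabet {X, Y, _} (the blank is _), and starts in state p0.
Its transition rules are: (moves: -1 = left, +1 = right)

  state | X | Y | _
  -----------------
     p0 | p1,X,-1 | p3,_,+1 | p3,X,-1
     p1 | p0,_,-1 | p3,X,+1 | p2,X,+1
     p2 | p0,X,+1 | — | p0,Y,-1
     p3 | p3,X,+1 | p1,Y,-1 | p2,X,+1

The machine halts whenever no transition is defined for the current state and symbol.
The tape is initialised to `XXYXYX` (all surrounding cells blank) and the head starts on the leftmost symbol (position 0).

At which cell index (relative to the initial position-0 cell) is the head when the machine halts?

p0 | ___[X]XYXYX   read X → write X, move -1, go to p1
p1 | __[_]XXYXYX   read _ → write X, move +1, go to p2
p2 | __X[X]XYXYX   read X → write X, move +1, go to p0
p0 | __XX[X]YXYX   read X → write X, move -1, go to p1
p1 | __X[X]XYXYX   read X → write _, move -1, go to p0
p0 | __[X]_XYXYX   read X → write X, move -1, go to p1
p1 | _[_]X_XYXYX   read _ → write X, move +1, go to p2
p2 | _X[X]_XYXYX   read X → write X, move +1, go to p0
p0 | _XX[_]XYXYX   read _ → write X, move -1, go to p3
p3 | _X[X]XXYXYX   read X → write X, move +1, go to p3
p3 | _XX[X]XYXYX   read X → write X, move +1, go to p3
p3 | _XXX[X]YXYX   read X → write X, move +1, go to p3
p3 | _XXXX[Y]XYX   read Y → write Y, move -1, go to p1
p1 | _XXX[X]YXYX   read X → write _, move -1, go to p0
p0 | _XX[X]_YXYX   read X → write X, move -1, go to p1
p1 | _X[X]X_YXYX   read X → write _, move -1, go to p0
p0 | _[X]_X_YXYX   read X → write X, move -1, go to p1
p1 | [_]X_X_YXYX   read _ → write X, move +1, go to p2
p2 | X[X]_X_YXYX   read X → write X, move +1, go to p0
p0 | XX[_]X_YXYX   read _ → write X, move -1, go to p3
p3 | X[X]XX_YXYX   read X → write X, move +1, go to p3
p3 | XX[X]X_YXYX   read X → write X, move +1, go to p3
p3 | XXX[X]_YXYX   read X → write X, move +1, go to p3
p3 | XXXX[_]YXYX   read _ → write X, move +1, go to p2
p2 | XXXXX[Y]XYX
At halt the head is at cell 2.

2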